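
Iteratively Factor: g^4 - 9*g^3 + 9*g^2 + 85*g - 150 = (g - 2)*(g^3 - 7*g^2 - 5*g + 75) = (g - 5)*(g - 2)*(g^2 - 2*g - 15) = (g - 5)*(g - 2)*(g + 3)*(g - 5)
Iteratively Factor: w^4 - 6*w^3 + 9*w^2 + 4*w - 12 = (w + 1)*(w^3 - 7*w^2 + 16*w - 12) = (w - 2)*(w + 1)*(w^2 - 5*w + 6) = (w - 3)*(w - 2)*(w + 1)*(w - 2)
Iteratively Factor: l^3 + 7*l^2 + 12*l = (l + 3)*(l^2 + 4*l) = (l + 3)*(l + 4)*(l)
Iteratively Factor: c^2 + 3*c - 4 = (c + 4)*(c - 1)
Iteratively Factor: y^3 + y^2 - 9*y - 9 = (y - 3)*(y^2 + 4*y + 3) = (y - 3)*(y + 3)*(y + 1)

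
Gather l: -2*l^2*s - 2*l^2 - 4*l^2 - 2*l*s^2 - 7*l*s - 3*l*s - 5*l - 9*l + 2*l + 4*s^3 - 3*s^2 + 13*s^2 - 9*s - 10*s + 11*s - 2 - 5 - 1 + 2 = l^2*(-2*s - 6) + l*(-2*s^2 - 10*s - 12) + 4*s^3 + 10*s^2 - 8*s - 6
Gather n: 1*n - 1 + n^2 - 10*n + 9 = n^2 - 9*n + 8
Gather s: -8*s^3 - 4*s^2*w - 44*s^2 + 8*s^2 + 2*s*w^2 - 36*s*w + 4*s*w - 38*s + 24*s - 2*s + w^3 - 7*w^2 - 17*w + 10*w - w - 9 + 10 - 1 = -8*s^3 + s^2*(-4*w - 36) + s*(2*w^2 - 32*w - 16) + w^3 - 7*w^2 - 8*w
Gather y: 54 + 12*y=12*y + 54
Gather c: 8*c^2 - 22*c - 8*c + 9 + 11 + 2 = 8*c^2 - 30*c + 22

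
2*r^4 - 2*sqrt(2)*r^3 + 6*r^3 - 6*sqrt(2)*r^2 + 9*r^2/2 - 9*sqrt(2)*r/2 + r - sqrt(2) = (r + 2)*(r - sqrt(2))*(sqrt(2)*r + sqrt(2)/2)^2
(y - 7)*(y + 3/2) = y^2 - 11*y/2 - 21/2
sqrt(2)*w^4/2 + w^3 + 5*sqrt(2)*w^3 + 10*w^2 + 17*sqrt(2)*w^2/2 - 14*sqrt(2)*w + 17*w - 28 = (w - 1)*(w + 4)*(w + 7)*(sqrt(2)*w/2 + 1)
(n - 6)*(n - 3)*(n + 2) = n^3 - 7*n^2 + 36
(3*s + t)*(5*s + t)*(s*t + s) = 15*s^3*t + 15*s^3 + 8*s^2*t^2 + 8*s^2*t + s*t^3 + s*t^2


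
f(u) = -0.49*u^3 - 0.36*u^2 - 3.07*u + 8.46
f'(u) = -1.47*u^2 - 0.72*u - 3.07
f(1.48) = 1.54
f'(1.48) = -7.36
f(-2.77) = 24.62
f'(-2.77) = -12.35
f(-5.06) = 78.26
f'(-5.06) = -37.06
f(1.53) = 1.17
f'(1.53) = -7.61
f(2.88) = -15.07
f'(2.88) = -17.34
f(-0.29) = 9.33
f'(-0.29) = -2.98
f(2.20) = -5.25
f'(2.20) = -11.77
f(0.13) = 8.05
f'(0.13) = -3.19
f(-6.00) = 119.76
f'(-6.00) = -51.67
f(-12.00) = 840.18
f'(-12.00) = -206.11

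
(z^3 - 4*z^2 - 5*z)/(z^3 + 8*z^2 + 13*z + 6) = z*(z - 5)/(z^2 + 7*z + 6)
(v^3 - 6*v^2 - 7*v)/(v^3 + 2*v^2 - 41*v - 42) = v*(v - 7)/(v^2 + v - 42)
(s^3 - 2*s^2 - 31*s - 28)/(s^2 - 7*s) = s + 5 + 4/s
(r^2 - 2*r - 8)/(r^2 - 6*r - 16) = (r - 4)/(r - 8)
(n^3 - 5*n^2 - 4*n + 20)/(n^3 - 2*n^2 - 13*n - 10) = (n - 2)/(n + 1)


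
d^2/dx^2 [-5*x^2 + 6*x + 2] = -10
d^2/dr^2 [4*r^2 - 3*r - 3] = 8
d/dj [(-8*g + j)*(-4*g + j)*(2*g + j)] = 8*g^2 - 20*g*j + 3*j^2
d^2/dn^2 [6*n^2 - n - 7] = 12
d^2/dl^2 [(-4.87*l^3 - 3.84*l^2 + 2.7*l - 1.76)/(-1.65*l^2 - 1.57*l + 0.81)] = (-2.8421709430404e-14*l^4 + 2.42909599999998*l^3 + 22.383486*l^2 + 24.875622*l + 11.552596)/(4.492125*l^6 + 12.822975*l^5 + 5.58558*l^4 - 8.719937*l^3 - 2.742012*l^2 + 3.090231*l - 0.531441)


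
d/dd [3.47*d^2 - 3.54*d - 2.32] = 6.94*d - 3.54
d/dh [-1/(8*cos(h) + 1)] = -8*sin(h)/(8*cos(h) + 1)^2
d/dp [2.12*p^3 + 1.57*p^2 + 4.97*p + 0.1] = 6.36*p^2 + 3.14*p + 4.97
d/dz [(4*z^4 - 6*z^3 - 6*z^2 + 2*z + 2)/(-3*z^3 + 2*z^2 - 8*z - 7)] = 2*(-6*z^6 + 8*z^5 - 63*z^4 - 2*z^3 + 94*z^2 + 38*z + 1)/(9*z^6 - 12*z^5 + 52*z^4 + 10*z^3 + 36*z^2 + 112*z + 49)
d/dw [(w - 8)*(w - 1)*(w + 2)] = 3*w^2 - 14*w - 10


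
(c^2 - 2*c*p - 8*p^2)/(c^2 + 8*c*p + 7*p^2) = (c^2 - 2*c*p - 8*p^2)/(c^2 + 8*c*p + 7*p^2)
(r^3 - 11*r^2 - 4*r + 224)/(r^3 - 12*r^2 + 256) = (r - 7)/(r - 8)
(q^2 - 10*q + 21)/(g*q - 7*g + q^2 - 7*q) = (q - 3)/(g + q)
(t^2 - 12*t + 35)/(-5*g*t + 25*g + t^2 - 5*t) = (t - 7)/(-5*g + t)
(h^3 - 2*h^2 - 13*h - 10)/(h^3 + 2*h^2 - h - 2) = (h - 5)/(h - 1)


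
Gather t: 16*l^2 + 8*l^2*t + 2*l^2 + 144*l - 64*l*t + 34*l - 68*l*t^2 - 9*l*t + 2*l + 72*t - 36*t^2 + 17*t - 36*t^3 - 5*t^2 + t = 18*l^2 + 180*l - 36*t^3 + t^2*(-68*l - 41) + t*(8*l^2 - 73*l + 90)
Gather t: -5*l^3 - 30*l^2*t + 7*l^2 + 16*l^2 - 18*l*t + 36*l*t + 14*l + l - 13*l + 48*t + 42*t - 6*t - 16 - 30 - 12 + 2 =-5*l^3 + 23*l^2 + 2*l + t*(-30*l^2 + 18*l + 84) - 56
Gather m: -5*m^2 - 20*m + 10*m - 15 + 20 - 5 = -5*m^2 - 10*m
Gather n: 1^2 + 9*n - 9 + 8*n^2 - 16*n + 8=8*n^2 - 7*n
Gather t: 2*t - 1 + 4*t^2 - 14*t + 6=4*t^2 - 12*t + 5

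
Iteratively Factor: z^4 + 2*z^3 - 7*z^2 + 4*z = (z - 1)*(z^3 + 3*z^2 - 4*z) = (z - 1)^2*(z^2 + 4*z) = z*(z - 1)^2*(z + 4)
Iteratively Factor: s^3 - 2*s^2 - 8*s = (s + 2)*(s^2 - 4*s) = s*(s + 2)*(s - 4)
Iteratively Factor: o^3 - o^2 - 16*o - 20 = (o + 2)*(o^2 - 3*o - 10) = (o - 5)*(o + 2)*(o + 2)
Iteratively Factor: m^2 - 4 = (m - 2)*(m + 2)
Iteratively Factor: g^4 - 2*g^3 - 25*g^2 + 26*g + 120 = (g + 2)*(g^3 - 4*g^2 - 17*g + 60) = (g - 5)*(g + 2)*(g^2 + g - 12) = (g - 5)*(g + 2)*(g + 4)*(g - 3)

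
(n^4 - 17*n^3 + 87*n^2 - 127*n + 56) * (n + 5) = n^5 - 12*n^4 + 2*n^3 + 308*n^2 - 579*n + 280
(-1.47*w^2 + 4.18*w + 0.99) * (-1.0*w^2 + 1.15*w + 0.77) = 1.47*w^4 - 5.8705*w^3 + 2.6851*w^2 + 4.3571*w + 0.7623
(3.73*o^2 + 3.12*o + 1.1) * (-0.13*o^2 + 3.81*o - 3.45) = -0.4849*o^4 + 13.8057*o^3 - 1.1243*o^2 - 6.573*o - 3.795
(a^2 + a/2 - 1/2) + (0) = a^2 + a/2 - 1/2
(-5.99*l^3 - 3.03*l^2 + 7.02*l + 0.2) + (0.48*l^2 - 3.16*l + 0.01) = -5.99*l^3 - 2.55*l^2 + 3.86*l + 0.21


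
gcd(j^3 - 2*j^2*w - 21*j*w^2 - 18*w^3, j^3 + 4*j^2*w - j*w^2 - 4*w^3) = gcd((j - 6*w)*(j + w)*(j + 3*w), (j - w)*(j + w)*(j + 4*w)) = j + w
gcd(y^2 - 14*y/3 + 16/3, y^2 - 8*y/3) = y - 8/3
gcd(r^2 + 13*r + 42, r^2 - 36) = r + 6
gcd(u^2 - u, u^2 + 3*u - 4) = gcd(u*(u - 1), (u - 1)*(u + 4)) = u - 1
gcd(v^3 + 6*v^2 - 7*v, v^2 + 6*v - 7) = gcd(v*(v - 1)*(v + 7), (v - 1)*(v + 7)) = v^2 + 6*v - 7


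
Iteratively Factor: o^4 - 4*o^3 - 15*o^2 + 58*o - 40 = (o - 2)*(o^3 - 2*o^2 - 19*o + 20) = (o - 2)*(o + 4)*(o^2 - 6*o + 5) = (o - 5)*(o - 2)*(o + 4)*(o - 1)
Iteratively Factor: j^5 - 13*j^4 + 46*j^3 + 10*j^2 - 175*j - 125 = (j - 5)*(j^4 - 8*j^3 + 6*j^2 + 40*j + 25) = (j - 5)*(j + 1)*(j^3 - 9*j^2 + 15*j + 25) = (j - 5)^2*(j + 1)*(j^2 - 4*j - 5) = (j - 5)^2*(j + 1)^2*(j - 5)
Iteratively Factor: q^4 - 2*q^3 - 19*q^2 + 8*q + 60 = (q - 2)*(q^3 - 19*q - 30) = (q - 2)*(q + 2)*(q^2 - 2*q - 15) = (q - 5)*(q - 2)*(q + 2)*(q + 3)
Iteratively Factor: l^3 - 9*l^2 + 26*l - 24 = (l - 4)*(l^2 - 5*l + 6) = (l - 4)*(l - 3)*(l - 2)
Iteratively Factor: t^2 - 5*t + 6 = (t - 2)*(t - 3)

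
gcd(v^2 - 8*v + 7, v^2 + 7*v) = 1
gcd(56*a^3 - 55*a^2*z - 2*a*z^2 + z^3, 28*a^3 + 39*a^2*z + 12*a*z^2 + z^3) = 7*a + z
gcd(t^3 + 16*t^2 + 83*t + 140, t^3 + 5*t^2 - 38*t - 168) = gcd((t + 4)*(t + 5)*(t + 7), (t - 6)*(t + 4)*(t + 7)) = t^2 + 11*t + 28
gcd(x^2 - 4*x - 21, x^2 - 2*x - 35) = x - 7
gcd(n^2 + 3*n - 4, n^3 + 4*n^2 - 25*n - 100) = n + 4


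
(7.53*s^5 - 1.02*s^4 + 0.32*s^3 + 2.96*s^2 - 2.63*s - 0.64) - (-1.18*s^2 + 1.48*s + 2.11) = 7.53*s^5 - 1.02*s^4 + 0.32*s^3 + 4.14*s^2 - 4.11*s - 2.75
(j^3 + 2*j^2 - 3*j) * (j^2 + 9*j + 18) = j^5 + 11*j^4 + 33*j^3 + 9*j^2 - 54*j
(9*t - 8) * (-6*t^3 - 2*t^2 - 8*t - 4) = -54*t^4 + 30*t^3 - 56*t^2 + 28*t + 32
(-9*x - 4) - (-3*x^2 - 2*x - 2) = 3*x^2 - 7*x - 2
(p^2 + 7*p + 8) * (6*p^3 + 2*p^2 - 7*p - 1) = 6*p^5 + 44*p^4 + 55*p^3 - 34*p^2 - 63*p - 8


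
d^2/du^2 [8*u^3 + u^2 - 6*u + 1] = 48*u + 2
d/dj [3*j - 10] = 3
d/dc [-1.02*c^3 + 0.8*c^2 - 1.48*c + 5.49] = -3.06*c^2 + 1.6*c - 1.48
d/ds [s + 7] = 1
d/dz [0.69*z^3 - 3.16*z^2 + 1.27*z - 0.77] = 2.07*z^2 - 6.32*z + 1.27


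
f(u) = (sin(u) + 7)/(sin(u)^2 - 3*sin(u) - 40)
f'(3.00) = 0.01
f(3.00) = -0.18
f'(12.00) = -0.00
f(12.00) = -0.17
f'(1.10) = -0.01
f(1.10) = -0.19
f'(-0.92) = -0.00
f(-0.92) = -0.17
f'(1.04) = -0.01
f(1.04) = -0.19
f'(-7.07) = -0.00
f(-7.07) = -0.17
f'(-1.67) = 0.00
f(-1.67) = -0.17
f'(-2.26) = 0.00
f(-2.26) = -0.17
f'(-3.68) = 0.01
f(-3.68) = -0.18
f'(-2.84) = 0.01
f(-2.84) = -0.17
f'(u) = (-2*sin(u)*cos(u) + 3*cos(u))*(sin(u) + 7)/(sin(u)^2 - 3*sin(u) - 40)^2 + cos(u)/(sin(u)^2 - 3*sin(u) - 40)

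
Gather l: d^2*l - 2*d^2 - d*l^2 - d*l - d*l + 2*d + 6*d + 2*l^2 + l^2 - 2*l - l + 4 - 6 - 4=-2*d^2 + 8*d + l^2*(3 - d) + l*(d^2 - 2*d - 3) - 6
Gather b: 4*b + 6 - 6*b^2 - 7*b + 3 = -6*b^2 - 3*b + 9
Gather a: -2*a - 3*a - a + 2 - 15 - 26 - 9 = -6*a - 48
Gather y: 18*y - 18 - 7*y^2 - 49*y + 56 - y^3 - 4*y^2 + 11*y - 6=-y^3 - 11*y^2 - 20*y + 32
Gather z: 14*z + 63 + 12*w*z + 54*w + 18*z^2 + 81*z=54*w + 18*z^2 + z*(12*w + 95) + 63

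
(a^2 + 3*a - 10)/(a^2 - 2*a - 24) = (-a^2 - 3*a + 10)/(-a^2 + 2*a + 24)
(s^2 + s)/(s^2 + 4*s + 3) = s/(s + 3)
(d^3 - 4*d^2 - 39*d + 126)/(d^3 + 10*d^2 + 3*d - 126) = (d - 7)/(d + 7)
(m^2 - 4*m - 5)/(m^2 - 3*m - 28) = (-m^2 + 4*m + 5)/(-m^2 + 3*m + 28)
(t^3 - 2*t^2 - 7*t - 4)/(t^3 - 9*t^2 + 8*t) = (t^3 - 2*t^2 - 7*t - 4)/(t*(t^2 - 9*t + 8))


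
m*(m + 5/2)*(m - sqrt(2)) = m^3 - sqrt(2)*m^2 + 5*m^2/2 - 5*sqrt(2)*m/2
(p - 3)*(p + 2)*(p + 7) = p^3 + 6*p^2 - 13*p - 42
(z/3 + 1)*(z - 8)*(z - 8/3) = z^3/3 - 23*z^2/9 - 32*z/9 + 64/3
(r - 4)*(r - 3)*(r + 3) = r^3 - 4*r^2 - 9*r + 36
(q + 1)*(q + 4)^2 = q^3 + 9*q^2 + 24*q + 16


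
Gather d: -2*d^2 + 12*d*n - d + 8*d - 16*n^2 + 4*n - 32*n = -2*d^2 + d*(12*n + 7) - 16*n^2 - 28*n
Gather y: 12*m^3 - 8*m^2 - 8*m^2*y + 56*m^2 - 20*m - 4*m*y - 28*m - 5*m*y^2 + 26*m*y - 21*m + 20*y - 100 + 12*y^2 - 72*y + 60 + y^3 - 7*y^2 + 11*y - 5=12*m^3 + 48*m^2 - 69*m + y^3 + y^2*(5 - 5*m) + y*(-8*m^2 + 22*m - 41) - 45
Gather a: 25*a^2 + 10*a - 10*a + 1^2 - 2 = 25*a^2 - 1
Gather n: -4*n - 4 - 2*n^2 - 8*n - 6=-2*n^2 - 12*n - 10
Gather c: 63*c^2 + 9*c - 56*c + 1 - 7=63*c^2 - 47*c - 6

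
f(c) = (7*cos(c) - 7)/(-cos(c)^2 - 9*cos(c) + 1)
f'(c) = (-2*sin(c)*cos(c) - 9*sin(c))*(7*cos(c) - 7)/(-cos(c)^2 - 9*cos(c) + 1)^2 - 7*sin(c)/(-cos(c)^2 - 9*cos(c) + 1)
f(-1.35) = 5.36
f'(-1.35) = -55.18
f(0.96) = 0.66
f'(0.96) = 2.51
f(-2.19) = -1.88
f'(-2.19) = -1.07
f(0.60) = 0.17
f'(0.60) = 0.70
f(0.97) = 0.69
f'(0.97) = 2.62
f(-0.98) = 0.72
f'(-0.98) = -2.74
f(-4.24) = -2.08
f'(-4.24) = 1.80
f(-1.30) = 3.47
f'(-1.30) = -26.10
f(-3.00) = -1.56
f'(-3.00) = -0.06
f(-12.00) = 0.15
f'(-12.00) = 0.63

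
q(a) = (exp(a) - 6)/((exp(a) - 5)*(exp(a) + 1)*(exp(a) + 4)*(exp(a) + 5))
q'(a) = -(exp(a) - 6)*exp(a)/((exp(a) - 5)*(exp(a) + 1)*(exp(a) + 4)*(exp(a) + 5)^2) - (exp(a) - 6)*exp(a)/((exp(a) - 5)*(exp(a) + 1)*(exp(a) + 4)^2*(exp(a) + 5)) - (exp(a) - 6)*exp(a)/((exp(a) - 5)*(exp(a) + 1)^2*(exp(a) + 4)*(exp(a) + 5)) - (exp(a) - 6)*exp(a)/((exp(a) - 5)^2*(exp(a) + 1)*(exp(a) + 4)*(exp(a) + 5)) + exp(a)/((exp(a) - 5)*(exp(a) + 1)*(exp(a) + 4)*(exp(a) + 5))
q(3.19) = 0.00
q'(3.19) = -0.00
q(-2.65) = 0.05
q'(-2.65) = -0.01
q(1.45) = 0.01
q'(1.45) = 0.01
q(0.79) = 0.01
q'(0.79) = -0.01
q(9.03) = 0.00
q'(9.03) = -0.00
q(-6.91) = 0.06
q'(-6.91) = -0.00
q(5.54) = 0.00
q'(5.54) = -0.00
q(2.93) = 0.00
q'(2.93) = -0.00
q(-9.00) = 0.06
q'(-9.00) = 0.00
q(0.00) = 0.02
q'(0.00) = -0.02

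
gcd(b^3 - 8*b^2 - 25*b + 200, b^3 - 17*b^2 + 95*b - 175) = b - 5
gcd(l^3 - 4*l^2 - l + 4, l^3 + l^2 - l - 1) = l^2 - 1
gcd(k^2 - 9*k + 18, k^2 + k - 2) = 1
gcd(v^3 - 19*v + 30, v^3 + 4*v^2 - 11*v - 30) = v^2 + 2*v - 15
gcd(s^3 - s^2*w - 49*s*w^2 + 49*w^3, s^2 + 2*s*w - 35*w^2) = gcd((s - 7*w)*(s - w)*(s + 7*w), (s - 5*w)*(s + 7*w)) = s + 7*w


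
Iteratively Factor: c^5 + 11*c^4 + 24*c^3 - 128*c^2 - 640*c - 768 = (c + 4)*(c^4 + 7*c^3 - 4*c^2 - 112*c - 192) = (c + 3)*(c + 4)*(c^3 + 4*c^2 - 16*c - 64) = (c + 3)*(c + 4)^2*(c^2 - 16) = (c - 4)*(c + 3)*(c + 4)^2*(c + 4)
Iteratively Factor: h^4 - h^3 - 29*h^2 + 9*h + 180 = (h + 3)*(h^3 - 4*h^2 - 17*h + 60) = (h - 5)*(h + 3)*(h^2 + h - 12) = (h - 5)*(h - 3)*(h + 3)*(h + 4)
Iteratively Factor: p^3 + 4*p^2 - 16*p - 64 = (p + 4)*(p^2 - 16) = (p - 4)*(p + 4)*(p + 4)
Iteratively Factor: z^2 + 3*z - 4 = (z + 4)*(z - 1)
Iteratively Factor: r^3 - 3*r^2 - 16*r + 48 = (r - 4)*(r^2 + r - 12) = (r - 4)*(r + 4)*(r - 3)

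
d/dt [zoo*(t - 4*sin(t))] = zoo*(cos(t) + 1)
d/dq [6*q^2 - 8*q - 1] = 12*q - 8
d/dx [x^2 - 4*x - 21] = 2*x - 4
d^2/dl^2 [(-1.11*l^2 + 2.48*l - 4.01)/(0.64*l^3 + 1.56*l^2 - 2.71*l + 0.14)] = (-0.909312*l^6 + 6.094848*l^5 - 16.404864*l^4 - 51.376952*l^3 - 18.034704*l^2 + 100.62204*l - 55.309802)/(0.262144*l^9 + 1.916928*l^8 + 1.342464*l^7 - 12.265536*l^6 - 4.84584*l^5 + 33.935604*l^4 - 23.416063*l^3 + 3.17625*l^2 - 0.159348*l + 0.002744)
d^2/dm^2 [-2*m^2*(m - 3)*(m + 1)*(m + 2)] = -40*m^3 + 84*m + 24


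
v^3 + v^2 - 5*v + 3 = (v - 1)^2*(v + 3)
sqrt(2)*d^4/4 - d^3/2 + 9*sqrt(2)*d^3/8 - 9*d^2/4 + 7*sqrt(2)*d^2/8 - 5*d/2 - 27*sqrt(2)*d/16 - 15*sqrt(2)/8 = (d/2 + 1)*(d + 5/2)*(d - 3*sqrt(2)/2)*(sqrt(2)*d/2 + 1/2)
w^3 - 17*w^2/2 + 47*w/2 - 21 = (w - 7/2)*(w - 3)*(w - 2)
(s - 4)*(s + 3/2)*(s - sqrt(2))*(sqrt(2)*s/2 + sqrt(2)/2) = sqrt(2)*s^4/2 - 3*sqrt(2)*s^3/4 - s^3 - 17*sqrt(2)*s^2/4 + 3*s^2/2 - 3*sqrt(2)*s + 17*s/2 + 6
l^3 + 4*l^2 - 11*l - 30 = (l - 3)*(l + 2)*(l + 5)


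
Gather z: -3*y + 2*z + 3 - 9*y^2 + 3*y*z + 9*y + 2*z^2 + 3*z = -9*y^2 + 6*y + 2*z^2 + z*(3*y + 5) + 3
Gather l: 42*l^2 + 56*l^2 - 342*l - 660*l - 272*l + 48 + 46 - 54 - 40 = 98*l^2 - 1274*l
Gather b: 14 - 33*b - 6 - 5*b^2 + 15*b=-5*b^2 - 18*b + 8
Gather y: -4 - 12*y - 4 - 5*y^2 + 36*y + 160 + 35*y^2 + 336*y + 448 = 30*y^2 + 360*y + 600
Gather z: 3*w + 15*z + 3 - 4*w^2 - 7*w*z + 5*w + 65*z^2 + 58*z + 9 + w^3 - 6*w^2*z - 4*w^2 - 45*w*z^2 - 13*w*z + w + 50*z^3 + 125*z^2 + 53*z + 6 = w^3 - 8*w^2 + 9*w + 50*z^3 + z^2*(190 - 45*w) + z*(-6*w^2 - 20*w + 126) + 18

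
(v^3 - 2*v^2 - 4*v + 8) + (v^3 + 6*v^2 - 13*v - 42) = 2*v^3 + 4*v^2 - 17*v - 34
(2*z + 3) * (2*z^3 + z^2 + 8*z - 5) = 4*z^4 + 8*z^3 + 19*z^2 + 14*z - 15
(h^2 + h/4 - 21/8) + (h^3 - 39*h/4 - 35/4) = h^3 + h^2 - 19*h/2 - 91/8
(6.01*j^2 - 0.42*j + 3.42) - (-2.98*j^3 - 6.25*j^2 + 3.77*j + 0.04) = 2.98*j^3 + 12.26*j^2 - 4.19*j + 3.38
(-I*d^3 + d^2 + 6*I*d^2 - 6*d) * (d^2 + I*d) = -I*d^5 + 2*d^4 + 6*I*d^4 - 12*d^3 + I*d^3 - 6*I*d^2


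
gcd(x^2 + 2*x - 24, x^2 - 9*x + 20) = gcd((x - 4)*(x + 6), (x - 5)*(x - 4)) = x - 4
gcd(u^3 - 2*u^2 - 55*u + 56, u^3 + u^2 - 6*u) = 1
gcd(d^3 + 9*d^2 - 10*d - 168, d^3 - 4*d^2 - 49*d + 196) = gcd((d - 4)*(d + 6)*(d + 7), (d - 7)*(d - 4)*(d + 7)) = d^2 + 3*d - 28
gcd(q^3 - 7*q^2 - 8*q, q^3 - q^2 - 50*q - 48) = q^2 - 7*q - 8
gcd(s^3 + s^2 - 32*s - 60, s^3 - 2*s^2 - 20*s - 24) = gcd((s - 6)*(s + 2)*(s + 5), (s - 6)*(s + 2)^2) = s^2 - 4*s - 12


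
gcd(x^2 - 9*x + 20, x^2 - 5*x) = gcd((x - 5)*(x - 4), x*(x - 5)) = x - 5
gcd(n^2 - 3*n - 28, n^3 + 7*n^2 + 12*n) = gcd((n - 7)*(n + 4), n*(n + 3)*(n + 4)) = n + 4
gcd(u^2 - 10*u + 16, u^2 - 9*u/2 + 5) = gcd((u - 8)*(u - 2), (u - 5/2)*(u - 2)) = u - 2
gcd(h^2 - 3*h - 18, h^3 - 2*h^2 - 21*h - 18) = h^2 - 3*h - 18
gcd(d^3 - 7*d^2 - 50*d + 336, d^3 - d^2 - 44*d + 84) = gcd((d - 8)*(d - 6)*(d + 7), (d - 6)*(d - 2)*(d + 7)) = d^2 + d - 42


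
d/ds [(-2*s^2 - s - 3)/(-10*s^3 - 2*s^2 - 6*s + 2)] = 5*(-s^4 - s^3 - 4*s^2 - s - 1)/(25*s^6 + 10*s^5 + 31*s^4 - 4*s^3 + 7*s^2 - 6*s + 1)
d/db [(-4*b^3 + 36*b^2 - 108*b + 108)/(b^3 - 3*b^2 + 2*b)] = 8*(-3*b^4 + 25*b^3 - 72*b^2 + 81*b - 27)/(b^2*(b^4 - 6*b^3 + 13*b^2 - 12*b + 4))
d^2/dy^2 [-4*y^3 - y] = -24*y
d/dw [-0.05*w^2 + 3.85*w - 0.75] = 3.85 - 0.1*w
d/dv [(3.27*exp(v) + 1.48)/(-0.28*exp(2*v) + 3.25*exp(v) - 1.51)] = (0.9156*exp(2*v) + 0.828799999999999*exp(v) - 9.7477)*exp(v)/(0.0784*exp(4*v) - 1.82*exp(3*v) + 11.4081*exp(2*v) - 9.815*exp(v) + 2.2801)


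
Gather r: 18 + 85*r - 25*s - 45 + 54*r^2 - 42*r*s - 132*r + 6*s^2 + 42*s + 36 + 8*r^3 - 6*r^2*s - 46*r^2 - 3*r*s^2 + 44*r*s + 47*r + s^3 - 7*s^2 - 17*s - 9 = 8*r^3 + r^2*(8 - 6*s) + r*(-3*s^2 + 2*s) + s^3 - s^2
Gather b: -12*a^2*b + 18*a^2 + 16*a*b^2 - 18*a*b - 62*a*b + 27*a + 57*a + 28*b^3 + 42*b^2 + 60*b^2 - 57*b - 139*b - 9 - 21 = 18*a^2 + 84*a + 28*b^3 + b^2*(16*a + 102) + b*(-12*a^2 - 80*a - 196) - 30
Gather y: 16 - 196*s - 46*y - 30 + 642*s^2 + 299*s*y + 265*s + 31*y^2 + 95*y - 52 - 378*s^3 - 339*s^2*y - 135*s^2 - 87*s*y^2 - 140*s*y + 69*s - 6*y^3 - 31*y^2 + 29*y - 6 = -378*s^3 + 507*s^2 - 87*s*y^2 + 138*s - 6*y^3 + y*(-339*s^2 + 159*s + 78) - 72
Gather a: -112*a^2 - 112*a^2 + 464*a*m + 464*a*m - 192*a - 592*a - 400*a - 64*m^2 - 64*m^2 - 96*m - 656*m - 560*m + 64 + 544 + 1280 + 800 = -224*a^2 + a*(928*m - 1184) - 128*m^2 - 1312*m + 2688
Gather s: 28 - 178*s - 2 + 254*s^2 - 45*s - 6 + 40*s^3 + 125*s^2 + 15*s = 40*s^3 + 379*s^2 - 208*s + 20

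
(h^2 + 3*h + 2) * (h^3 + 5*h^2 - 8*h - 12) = h^5 + 8*h^4 + 9*h^3 - 26*h^2 - 52*h - 24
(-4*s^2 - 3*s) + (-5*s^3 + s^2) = -5*s^3 - 3*s^2 - 3*s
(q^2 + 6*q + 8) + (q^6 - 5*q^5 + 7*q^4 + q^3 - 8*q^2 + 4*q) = q^6 - 5*q^5 + 7*q^4 + q^3 - 7*q^2 + 10*q + 8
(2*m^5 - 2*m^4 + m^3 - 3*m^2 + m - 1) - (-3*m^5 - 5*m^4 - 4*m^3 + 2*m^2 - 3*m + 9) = 5*m^5 + 3*m^4 + 5*m^3 - 5*m^2 + 4*m - 10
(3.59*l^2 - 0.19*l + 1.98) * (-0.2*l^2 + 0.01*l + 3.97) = -0.718*l^4 + 0.0739*l^3 + 13.8544*l^2 - 0.7345*l + 7.8606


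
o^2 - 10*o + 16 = (o - 8)*(o - 2)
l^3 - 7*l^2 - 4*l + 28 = (l - 7)*(l - 2)*(l + 2)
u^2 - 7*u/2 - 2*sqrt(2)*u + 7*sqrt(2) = (u - 7/2)*(u - 2*sqrt(2))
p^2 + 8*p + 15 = (p + 3)*(p + 5)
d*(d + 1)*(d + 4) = d^3 + 5*d^2 + 4*d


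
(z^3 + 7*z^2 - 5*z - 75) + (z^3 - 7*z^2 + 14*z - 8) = 2*z^3 + 9*z - 83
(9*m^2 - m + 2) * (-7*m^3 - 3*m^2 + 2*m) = -63*m^5 - 20*m^4 + 7*m^3 - 8*m^2 + 4*m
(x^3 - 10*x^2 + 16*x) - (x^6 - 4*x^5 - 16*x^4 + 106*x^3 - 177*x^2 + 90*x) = -x^6 + 4*x^5 + 16*x^4 - 105*x^3 + 167*x^2 - 74*x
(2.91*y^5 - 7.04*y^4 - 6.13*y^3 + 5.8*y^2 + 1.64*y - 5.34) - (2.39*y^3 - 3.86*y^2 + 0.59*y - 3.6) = 2.91*y^5 - 7.04*y^4 - 8.52*y^3 + 9.66*y^2 + 1.05*y - 1.74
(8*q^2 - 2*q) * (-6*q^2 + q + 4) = -48*q^4 + 20*q^3 + 30*q^2 - 8*q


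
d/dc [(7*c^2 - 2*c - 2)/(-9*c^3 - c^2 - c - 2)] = (63*c^4 - 36*c^3 - 63*c^2 - 32*c + 2)/(81*c^6 + 18*c^5 + 19*c^4 + 38*c^3 + 5*c^2 + 4*c + 4)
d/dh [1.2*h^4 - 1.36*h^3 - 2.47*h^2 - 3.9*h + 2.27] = 4.8*h^3 - 4.08*h^2 - 4.94*h - 3.9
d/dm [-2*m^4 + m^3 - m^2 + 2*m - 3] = -8*m^3 + 3*m^2 - 2*m + 2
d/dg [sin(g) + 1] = cos(g)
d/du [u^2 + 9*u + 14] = 2*u + 9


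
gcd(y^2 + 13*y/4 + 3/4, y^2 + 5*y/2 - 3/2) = y + 3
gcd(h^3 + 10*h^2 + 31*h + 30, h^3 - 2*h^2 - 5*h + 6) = h + 2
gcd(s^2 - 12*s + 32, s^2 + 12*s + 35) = 1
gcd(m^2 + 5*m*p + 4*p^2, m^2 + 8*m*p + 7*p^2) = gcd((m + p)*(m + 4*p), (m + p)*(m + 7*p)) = m + p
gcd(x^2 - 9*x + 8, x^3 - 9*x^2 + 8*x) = x^2 - 9*x + 8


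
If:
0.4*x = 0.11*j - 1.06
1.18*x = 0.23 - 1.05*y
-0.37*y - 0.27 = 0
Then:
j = 12.71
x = 0.84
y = -0.73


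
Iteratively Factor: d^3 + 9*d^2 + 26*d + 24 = (d + 3)*(d^2 + 6*d + 8) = (d + 3)*(d + 4)*(d + 2)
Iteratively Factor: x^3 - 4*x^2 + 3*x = (x - 1)*(x^2 - 3*x) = x*(x - 1)*(x - 3)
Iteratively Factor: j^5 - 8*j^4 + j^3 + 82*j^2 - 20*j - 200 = (j + 2)*(j^4 - 10*j^3 + 21*j^2 + 40*j - 100) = (j + 2)^2*(j^3 - 12*j^2 + 45*j - 50) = (j - 5)*(j + 2)^2*(j^2 - 7*j + 10) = (j - 5)*(j - 2)*(j + 2)^2*(j - 5)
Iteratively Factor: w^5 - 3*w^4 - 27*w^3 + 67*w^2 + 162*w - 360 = (w + 4)*(w^4 - 7*w^3 + w^2 + 63*w - 90) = (w - 5)*(w + 4)*(w^3 - 2*w^2 - 9*w + 18) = (w - 5)*(w + 3)*(w + 4)*(w^2 - 5*w + 6) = (w - 5)*(w - 3)*(w + 3)*(w + 4)*(w - 2)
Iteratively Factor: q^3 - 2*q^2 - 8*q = (q - 4)*(q^2 + 2*q) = (q - 4)*(q + 2)*(q)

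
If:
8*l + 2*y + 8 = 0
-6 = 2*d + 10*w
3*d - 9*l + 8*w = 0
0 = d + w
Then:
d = 3/4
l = -5/12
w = -3/4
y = -7/3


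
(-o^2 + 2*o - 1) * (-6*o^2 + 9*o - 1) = 6*o^4 - 21*o^3 + 25*o^2 - 11*o + 1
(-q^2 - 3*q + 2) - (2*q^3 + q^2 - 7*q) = -2*q^3 - 2*q^2 + 4*q + 2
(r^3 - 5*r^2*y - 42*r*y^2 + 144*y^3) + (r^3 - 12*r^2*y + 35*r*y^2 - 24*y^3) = 2*r^3 - 17*r^2*y - 7*r*y^2 + 120*y^3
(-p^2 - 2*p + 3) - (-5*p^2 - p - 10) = 4*p^2 - p + 13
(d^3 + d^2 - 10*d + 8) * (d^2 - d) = d^5 - 11*d^3 + 18*d^2 - 8*d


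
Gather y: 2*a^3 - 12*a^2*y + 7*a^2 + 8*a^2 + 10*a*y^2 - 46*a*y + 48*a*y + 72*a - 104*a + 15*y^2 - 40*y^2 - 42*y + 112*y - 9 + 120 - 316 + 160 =2*a^3 + 15*a^2 - 32*a + y^2*(10*a - 25) + y*(-12*a^2 + 2*a + 70) - 45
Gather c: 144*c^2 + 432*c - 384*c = 144*c^2 + 48*c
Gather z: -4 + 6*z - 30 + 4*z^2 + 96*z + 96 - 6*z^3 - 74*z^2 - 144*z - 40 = -6*z^3 - 70*z^2 - 42*z + 22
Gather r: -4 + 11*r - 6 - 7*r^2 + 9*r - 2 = -7*r^2 + 20*r - 12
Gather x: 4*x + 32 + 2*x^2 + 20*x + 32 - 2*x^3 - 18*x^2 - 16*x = -2*x^3 - 16*x^2 + 8*x + 64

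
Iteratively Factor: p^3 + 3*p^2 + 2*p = (p + 2)*(p^2 + p) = (p + 1)*(p + 2)*(p)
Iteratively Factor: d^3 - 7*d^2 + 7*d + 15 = (d + 1)*(d^2 - 8*d + 15) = (d - 5)*(d + 1)*(d - 3)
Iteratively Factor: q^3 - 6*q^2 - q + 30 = (q + 2)*(q^2 - 8*q + 15) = (q - 3)*(q + 2)*(q - 5)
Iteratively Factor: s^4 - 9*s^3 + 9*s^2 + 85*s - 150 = (s - 5)*(s^3 - 4*s^2 - 11*s + 30) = (s - 5)*(s + 3)*(s^2 - 7*s + 10) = (s - 5)*(s - 2)*(s + 3)*(s - 5)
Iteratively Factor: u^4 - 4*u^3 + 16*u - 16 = (u - 2)*(u^3 - 2*u^2 - 4*u + 8) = (u - 2)^2*(u^2 - 4) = (u - 2)^3*(u + 2)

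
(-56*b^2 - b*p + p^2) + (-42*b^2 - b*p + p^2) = -98*b^2 - 2*b*p + 2*p^2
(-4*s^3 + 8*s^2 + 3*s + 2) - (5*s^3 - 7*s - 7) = -9*s^3 + 8*s^2 + 10*s + 9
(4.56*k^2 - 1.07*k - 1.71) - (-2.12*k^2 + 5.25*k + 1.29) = 6.68*k^2 - 6.32*k - 3.0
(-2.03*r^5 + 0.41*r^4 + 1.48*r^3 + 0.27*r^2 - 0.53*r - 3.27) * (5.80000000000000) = -11.774*r^5 + 2.378*r^4 + 8.584*r^3 + 1.566*r^2 - 3.074*r - 18.966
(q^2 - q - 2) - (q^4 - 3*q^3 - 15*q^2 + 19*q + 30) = -q^4 + 3*q^3 + 16*q^2 - 20*q - 32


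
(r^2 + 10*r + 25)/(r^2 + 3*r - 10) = (r + 5)/(r - 2)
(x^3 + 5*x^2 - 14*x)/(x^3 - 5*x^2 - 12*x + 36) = x*(x + 7)/(x^2 - 3*x - 18)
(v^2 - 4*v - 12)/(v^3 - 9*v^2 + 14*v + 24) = (v + 2)/(v^2 - 3*v - 4)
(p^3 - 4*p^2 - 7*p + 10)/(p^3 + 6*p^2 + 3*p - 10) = (p - 5)/(p + 5)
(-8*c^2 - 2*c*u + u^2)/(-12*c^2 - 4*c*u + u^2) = (-4*c + u)/(-6*c + u)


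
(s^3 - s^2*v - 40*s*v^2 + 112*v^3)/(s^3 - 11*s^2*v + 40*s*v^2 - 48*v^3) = (s + 7*v)/(s - 3*v)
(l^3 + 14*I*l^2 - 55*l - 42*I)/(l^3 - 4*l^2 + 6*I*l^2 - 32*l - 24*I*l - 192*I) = (l^2 + 8*I*l - 7)/(l^2 - 4*l - 32)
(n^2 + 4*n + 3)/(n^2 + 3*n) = (n + 1)/n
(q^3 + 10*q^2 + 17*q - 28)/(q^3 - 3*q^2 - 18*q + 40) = (q^2 + 6*q - 7)/(q^2 - 7*q + 10)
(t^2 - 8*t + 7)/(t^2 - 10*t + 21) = (t - 1)/(t - 3)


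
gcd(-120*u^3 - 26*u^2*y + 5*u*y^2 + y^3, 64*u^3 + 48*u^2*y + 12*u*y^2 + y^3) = 4*u + y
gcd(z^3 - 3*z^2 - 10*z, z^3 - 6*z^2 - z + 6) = 1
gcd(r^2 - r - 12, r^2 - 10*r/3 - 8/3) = r - 4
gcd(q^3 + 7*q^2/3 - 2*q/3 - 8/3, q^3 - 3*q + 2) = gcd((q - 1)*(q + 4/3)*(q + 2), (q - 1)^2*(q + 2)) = q^2 + q - 2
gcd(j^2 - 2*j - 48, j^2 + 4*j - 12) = j + 6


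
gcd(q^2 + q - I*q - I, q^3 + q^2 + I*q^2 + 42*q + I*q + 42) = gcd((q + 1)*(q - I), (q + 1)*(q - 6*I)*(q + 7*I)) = q + 1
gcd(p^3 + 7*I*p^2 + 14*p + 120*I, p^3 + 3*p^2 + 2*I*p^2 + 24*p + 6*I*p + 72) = p^2 + 2*I*p + 24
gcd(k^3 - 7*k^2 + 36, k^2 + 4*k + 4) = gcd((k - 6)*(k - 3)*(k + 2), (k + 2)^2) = k + 2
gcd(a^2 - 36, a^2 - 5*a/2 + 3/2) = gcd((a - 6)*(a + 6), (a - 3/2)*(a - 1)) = 1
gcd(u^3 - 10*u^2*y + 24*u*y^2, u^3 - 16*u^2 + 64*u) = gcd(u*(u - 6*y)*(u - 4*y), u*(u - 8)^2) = u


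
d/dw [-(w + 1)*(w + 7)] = -2*w - 8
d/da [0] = 0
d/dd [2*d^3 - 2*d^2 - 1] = 2*d*(3*d - 2)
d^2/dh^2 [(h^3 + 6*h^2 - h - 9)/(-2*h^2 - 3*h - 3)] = 2*(37*h^3 + 189*h^2 + 117*h - 36)/(8*h^6 + 36*h^5 + 90*h^4 + 135*h^3 + 135*h^2 + 81*h + 27)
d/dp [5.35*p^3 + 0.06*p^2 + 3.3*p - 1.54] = 16.05*p^2 + 0.12*p + 3.3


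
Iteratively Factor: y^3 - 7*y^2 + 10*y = (y - 5)*(y^2 - 2*y) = y*(y - 5)*(y - 2)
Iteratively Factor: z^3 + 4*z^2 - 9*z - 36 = (z - 3)*(z^2 + 7*z + 12) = (z - 3)*(z + 3)*(z + 4)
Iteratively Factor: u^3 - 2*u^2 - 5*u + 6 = (u - 3)*(u^2 + u - 2) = (u - 3)*(u + 2)*(u - 1)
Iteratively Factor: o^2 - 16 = (o + 4)*(o - 4)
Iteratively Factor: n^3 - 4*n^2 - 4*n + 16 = (n + 2)*(n^2 - 6*n + 8) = (n - 4)*(n + 2)*(n - 2)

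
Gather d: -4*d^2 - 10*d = -4*d^2 - 10*d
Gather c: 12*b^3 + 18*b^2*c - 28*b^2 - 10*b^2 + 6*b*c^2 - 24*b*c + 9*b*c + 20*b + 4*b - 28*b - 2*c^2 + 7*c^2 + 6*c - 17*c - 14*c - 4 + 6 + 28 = 12*b^3 - 38*b^2 - 4*b + c^2*(6*b + 5) + c*(18*b^2 - 15*b - 25) + 30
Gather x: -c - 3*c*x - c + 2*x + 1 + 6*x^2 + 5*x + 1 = -2*c + 6*x^2 + x*(7 - 3*c) + 2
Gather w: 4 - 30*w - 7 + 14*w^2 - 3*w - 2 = 14*w^2 - 33*w - 5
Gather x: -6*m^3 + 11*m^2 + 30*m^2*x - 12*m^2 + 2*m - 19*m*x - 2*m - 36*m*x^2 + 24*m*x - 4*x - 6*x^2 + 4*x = -6*m^3 - m^2 + x^2*(-36*m - 6) + x*(30*m^2 + 5*m)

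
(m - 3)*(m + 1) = m^2 - 2*m - 3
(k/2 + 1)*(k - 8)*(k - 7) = k^3/2 - 13*k^2/2 + 13*k + 56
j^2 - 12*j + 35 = (j - 7)*(j - 5)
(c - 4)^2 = c^2 - 8*c + 16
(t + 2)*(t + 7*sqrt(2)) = t^2 + 2*t + 7*sqrt(2)*t + 14*sqrt(2)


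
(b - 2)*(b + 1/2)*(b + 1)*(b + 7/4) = b^4 + 5*b^3/4 - 27*b^2/8 - 43*b/8 - 7/4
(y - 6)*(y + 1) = y^2 - 5*y - 6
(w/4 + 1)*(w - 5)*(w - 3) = w^3/4 - w^2 - 17*w/4 + 15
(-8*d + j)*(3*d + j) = -24*d^2 - 5*d*j + j^2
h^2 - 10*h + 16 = (h - 8)*(h - 2)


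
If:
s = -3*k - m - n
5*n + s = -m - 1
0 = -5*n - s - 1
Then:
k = 1/15 - 4*s/15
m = 0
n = -s/5 - 1/5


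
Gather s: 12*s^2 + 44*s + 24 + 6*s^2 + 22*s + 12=18*s^2 + 66*s + 36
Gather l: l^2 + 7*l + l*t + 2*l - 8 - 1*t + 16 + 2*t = l^2 + l*(t + 9) + t + 8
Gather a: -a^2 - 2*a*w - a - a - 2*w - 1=-a^2 + a*(-2*w - 2) - 2*w - 1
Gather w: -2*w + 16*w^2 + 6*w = 16*w^2 + 4*w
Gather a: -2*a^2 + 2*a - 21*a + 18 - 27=-2*a^2 - 19*a - 9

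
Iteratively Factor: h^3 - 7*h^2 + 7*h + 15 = (h + 1)*(h^2 - 8*h + 15) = (h - 3)*(h + 1)*(h - 5)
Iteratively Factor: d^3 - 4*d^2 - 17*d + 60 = (d - 3)*(d^2 - d - 20) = (d - 3)*(d + 4)*(d - 5)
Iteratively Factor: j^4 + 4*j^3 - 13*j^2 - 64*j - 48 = (j + 1)*(j^3 + 3*j^2 - 16*j - 48) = (j + 1)*(j + 3)*(j^2 - 16) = (j - 4)*(j + 1)*(j + 3)*(j + 4)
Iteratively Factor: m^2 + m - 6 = (m - 2)*(m + 3)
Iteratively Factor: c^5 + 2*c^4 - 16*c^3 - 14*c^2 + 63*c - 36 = (c - 1)*(c^4 + 3*c^3 - 13*c^2 - 27*c + 36) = (c - 1)*(c + 3)*(c^3 - 13*c + 12) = (c - 1)^2*(c + 3)*(c^2 + c - 12) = (c - 3)*(c - 1)^2*(c + 3)*(c + 4)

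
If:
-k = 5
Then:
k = -5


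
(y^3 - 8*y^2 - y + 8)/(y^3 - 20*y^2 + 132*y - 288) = (y^2 - 1)/(y^2 - 12*y + 36)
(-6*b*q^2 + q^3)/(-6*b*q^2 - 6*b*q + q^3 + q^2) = q/(q + 1)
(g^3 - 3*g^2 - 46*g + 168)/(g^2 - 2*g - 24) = (g^2 + 3*g - 28)/(g + 4)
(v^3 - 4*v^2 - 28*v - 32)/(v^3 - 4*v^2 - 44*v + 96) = (v^2 + 4*v + 4)/(v^2 + 4*v - 12)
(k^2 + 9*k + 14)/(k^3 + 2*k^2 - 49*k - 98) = 1/(k - 7)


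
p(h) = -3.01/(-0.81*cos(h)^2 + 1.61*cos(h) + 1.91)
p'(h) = -3.01*(-1.62*sin(h)*cos(h) + 1.61*sin(h))/(-0.81*cos(h)^2 + 1.61*cos(h) + 1.91)^2 = (4.8762*cos(h) - 4.8461)*sin(h)/(-0.81*cos(h)^2 + 1.61*cos(h) + 1.91)^2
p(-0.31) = -1.11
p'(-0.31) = 0.01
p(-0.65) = -1.12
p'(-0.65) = 0.08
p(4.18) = -3.40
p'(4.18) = 8.07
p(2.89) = 7.36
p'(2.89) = -14.23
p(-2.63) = 27.43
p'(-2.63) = 369.93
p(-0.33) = -1.11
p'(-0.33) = 0.01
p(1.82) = -2.06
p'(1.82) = -2.74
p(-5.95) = -1.11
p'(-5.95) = -0.01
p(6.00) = -1.11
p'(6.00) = 0.01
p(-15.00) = -13.72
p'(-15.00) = 115.48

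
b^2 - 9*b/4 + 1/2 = (b - 2)*(b - 1/4)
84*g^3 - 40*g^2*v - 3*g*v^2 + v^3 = (-7*g + v)*(-2*g + v)*(6*g + v)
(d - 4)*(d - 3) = d^2 - 7*d + 12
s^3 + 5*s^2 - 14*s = s*(s - 2)*(s + 7)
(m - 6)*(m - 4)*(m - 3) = m^3 - 13*m^2 + 54*m - 72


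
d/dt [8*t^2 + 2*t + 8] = 16*t + 2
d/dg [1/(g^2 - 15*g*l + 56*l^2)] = (-2*g + 15*l)/(g^2 - 15*g*l + 56*l^2)^2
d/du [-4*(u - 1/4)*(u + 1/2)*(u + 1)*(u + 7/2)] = -16*u^3 - 57*u^2 - 36*u - 5/4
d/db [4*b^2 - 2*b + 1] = 8*b - 2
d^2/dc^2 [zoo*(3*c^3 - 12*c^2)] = zoo*(c + 1)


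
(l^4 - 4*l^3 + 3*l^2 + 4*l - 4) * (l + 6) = l^5 + 2*l^4 - 21*l^3 + 22*l^2 + 20*l - 24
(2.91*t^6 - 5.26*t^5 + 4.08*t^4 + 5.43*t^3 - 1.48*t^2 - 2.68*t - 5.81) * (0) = 0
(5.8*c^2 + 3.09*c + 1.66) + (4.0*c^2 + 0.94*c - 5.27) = 9.8*c^2 + 4.03*c - 3.61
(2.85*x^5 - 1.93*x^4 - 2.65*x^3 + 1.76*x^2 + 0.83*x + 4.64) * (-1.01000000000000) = -2.8785*x^5 + 1.9493*x^4 + 2.6765*x^3 - 1.7776*x^2 - 0.8383*x - 4.6864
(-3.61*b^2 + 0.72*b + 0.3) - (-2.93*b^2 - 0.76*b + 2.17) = -0.68*b^2 + 1.48*b - 1.87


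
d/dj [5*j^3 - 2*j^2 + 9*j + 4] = 15*j^2 - 4*j + 9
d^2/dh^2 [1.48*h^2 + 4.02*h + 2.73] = 2.96000000000000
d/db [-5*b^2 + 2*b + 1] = 2 - 10*b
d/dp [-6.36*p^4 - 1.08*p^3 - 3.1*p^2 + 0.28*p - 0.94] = -25.44*p^3 - 3.24*p^2 - 6.2*p + 0.28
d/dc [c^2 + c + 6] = 2*c + 1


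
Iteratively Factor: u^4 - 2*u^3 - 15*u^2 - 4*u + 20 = (u + 2)*(u^3 - 4*u^2 - 7*u + 10) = (u - 5)*(u + 2)*(u^2 + u - 2) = (u - 5)*(u - 1)*(u + 2)*(u + 2)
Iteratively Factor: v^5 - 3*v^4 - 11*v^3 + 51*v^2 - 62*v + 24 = (v - 1)*(v^4 - 2*v^3 - 13*v^2 + 38*v - 24) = (v - 2)*(v - 1)*(v^3 - 13*v + 12) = (v - 3)*(v - 2)*(v - 1)*(v^2 + 3*v - 4) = (v - 3)*(v - 2)*(v - 1)*(v + 4)*(v - 1)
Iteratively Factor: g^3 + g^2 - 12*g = (g)*(g^2 + g - 12) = g*(g + 4)*(g - 3)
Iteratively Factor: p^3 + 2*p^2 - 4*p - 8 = (p - 2)*(p^2 + 4*p + 4) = (p - 2)*(p + 2)*(p + 2)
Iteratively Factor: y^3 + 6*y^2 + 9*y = (y + 3)*(y^2 + 3*y) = (y + 3)^2*(y)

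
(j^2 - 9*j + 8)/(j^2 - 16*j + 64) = (j - 1)/(j - 8)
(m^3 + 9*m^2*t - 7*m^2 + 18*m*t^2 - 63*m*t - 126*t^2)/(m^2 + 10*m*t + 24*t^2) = (m^2 + 3*m*t - 7*m - 21*t)/(m + 4*t)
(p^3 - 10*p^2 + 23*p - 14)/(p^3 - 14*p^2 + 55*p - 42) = (p - 2)/(p - 6)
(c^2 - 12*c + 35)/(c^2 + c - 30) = (c - 7)/(c + 6)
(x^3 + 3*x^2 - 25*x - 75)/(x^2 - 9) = (x^2 - 25)/(x - 3)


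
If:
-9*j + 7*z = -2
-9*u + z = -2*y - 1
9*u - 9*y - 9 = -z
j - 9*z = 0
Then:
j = 9/37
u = -46/333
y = -42/37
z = 1/37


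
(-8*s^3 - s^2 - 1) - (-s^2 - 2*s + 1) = -8*s^3 + 2*s - 2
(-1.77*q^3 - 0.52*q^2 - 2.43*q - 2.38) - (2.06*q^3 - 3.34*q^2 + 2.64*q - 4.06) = -3.83*q^3 + 2.82*q^2 - 5.07*q + 1.68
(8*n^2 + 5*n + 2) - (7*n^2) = n^2 + 5*n + 2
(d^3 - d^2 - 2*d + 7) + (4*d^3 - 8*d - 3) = 5*d^3 - d^2 - 10*d + 4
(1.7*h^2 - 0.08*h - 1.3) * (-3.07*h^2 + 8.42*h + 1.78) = -5.219*h^4 + 14.5596*h^3 + 6.3434*h^2 - 11.0884*h - 2.314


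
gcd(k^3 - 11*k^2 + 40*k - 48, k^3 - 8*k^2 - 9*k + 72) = k - 3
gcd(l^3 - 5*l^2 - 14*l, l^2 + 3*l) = l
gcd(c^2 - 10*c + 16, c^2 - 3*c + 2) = c - 2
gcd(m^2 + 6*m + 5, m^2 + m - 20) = m + 5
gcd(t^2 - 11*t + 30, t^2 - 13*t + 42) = t - 6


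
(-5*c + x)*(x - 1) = -5*c*x + 5*c + x^2 - x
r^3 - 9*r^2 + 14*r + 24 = (r - 6)*(r - 4)*(r + 1)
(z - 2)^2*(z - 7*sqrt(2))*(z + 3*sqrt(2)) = z^4 - 4*sqrt(2)*z^3 - 4*z^3 - 38*z^2 + 16*sqrt(2)*z^2 - 16*sqrt(2)*z + 168*z - 168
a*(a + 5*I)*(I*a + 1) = I*a^3 - 4*a^2 + 5*I*a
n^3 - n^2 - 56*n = n*(n - 8)*(n + 7)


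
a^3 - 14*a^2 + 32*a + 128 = (a - 8)^2*(a + 2)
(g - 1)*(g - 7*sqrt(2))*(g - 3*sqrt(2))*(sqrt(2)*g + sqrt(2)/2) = sqrt(2)*g^4 - 20*g^3 - sqrt(2)*g^3/2 + 10*g^2 + 83*sqrt(2)*g^2/2 - 21*sqrt(2)*g + 10*g - 21*sqrt(2)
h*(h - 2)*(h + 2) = h^3 - 4*h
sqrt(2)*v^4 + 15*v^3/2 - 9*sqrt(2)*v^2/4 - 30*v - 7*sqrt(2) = (v - 2)*(v + 2)*(v + 7*sqrt(2)/2)*(sqrt(2)*v + 1/2)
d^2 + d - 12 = (d - 3)*(d + 4)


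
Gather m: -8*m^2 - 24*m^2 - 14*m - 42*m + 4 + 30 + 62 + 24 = -32*m^2 - 56*m + 120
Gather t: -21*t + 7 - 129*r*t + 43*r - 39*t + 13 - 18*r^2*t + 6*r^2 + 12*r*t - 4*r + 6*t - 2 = 6*r^2 + 39*r + t*(-18*r^2 - 117*r - 54) + 18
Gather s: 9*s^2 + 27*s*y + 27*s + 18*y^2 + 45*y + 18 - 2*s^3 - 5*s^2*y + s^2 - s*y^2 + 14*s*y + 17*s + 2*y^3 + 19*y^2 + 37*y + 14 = -2*s^3 + s^2*(10 - 5*y) + s*(-y^2 + 41*y + 44) + 2*y^3 + 37*y^2 + 82*y + 32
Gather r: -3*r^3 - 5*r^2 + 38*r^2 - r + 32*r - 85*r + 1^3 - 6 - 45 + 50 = -3*r^3 + 33*r^2 - 54*r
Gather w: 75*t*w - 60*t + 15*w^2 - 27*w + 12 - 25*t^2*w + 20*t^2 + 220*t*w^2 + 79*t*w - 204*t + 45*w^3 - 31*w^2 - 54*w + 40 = 20*t^2 - 264*t + 45*w^3 + w^2*(220*t - 16) + w*(-25*t^2 + 154*t - 81) + 52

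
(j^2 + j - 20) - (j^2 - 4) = j - 16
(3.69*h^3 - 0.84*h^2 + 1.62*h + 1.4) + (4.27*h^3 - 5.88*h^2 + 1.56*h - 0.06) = 7.96*h^3 - 6.72*h^2 + 3.18*h + 1.34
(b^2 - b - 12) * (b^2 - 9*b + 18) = b^4 - 10*b^3 + 15*b^2 + 90*b - 216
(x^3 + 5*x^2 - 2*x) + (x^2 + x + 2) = x^3 + 6*x^2 - x + 2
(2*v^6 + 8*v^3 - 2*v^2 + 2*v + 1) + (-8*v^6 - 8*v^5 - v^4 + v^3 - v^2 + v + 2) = -6*v^6 - 8*v^5 - v^4 + 9*v^3 - 3*v^2 + 3*v + 3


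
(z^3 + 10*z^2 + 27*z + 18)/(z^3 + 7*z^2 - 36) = (z + 1)/(z - 2)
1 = 1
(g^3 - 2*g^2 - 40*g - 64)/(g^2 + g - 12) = (g^2 - 6*g - 16)/(g - 3)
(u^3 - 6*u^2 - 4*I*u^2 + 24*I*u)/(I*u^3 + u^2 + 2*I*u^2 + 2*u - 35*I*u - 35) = u*(-I*u^2 + 2*u*(-2 + 3*I) + 24)/(u^3 + u^2*(2 - I) - u*(35 + 2*I) + 35*I)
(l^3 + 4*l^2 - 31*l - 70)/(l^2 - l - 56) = (l^2 - 3*l - 10)/(l - 8)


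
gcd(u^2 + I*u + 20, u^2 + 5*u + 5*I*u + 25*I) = u + 5*I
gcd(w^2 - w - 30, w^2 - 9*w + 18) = w - 6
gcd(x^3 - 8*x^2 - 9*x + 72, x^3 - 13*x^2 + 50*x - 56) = 1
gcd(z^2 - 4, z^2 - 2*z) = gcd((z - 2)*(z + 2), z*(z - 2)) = z - 2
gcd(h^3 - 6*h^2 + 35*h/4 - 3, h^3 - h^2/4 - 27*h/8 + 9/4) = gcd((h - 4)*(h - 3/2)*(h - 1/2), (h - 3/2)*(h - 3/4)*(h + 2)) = h - 3/2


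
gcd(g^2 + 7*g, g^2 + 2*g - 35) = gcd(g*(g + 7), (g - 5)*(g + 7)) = g + 7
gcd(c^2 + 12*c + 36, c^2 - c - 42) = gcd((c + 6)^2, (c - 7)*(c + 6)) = c + 6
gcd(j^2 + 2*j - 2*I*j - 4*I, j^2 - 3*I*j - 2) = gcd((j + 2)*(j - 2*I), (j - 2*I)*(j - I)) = j - 2*I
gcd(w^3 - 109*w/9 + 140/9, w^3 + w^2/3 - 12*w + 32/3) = w + 4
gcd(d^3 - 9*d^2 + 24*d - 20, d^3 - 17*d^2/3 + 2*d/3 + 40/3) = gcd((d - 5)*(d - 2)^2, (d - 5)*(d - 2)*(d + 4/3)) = d^2 - 7*d + 10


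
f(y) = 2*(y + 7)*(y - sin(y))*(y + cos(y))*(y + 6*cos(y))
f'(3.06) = -375.48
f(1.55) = 24.75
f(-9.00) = 4925.40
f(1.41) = 26.48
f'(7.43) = -4096.86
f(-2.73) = -597.06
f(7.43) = 14601.69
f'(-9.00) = -5442.87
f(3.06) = -361.06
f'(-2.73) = 827.25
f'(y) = 2*(1 - 6*sin(y))*(y + 7)*(y - sin(y))*(y + cos(y)) + 2*(1 - sin(y))*(y + 7)*(y - sin(y))*(y + 6*cos(y)) + 2*(1 - cos(y))*(y + 7)*(y + cos(y))*(y + 6*cos(y)) + 2*(y - sin(y))*(y + cos(y))*(y + 6*cos(y)) = -2*(y + 7)*(y - sin(y))*(y + cos(y))*(6*sin(y) - 1) - 2*(y + 7)*(y - sin(y))*(y + 6*cos(y))*(sin(y) - 1) - 2*(y + 7)*(y + cos(y))*(y + 6*cos(y))*(cos(y) - 1) + 2*(y - sin(y))*(y + cos(y))*(y + 6*cos(y))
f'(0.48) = 13.89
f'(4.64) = 5985.51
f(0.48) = 2.16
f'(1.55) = -26.93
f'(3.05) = -379.48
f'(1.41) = 0.97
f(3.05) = -357.29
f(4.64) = 2521.33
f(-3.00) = -815.82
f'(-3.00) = 765.76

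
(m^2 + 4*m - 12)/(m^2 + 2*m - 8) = (m + 6)/(m + 4)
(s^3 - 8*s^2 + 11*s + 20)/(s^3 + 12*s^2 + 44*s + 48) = (s^3 - 8*s^2 + 11*s + 20)/(s^3 + 12*s^2 + 44*s + 48)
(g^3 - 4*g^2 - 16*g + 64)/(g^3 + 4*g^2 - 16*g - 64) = (g - 4)/(g + 4)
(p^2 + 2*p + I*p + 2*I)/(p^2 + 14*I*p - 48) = (p^2 + p*(2 + I) + 2*I)/(p^2 + 14*I*p - 48)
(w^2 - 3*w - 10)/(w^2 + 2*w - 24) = (w^2 - 3*w - 10)/(w^2 + 2*w - 24)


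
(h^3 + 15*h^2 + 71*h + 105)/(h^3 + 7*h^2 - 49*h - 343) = (h^2 + 8*h + 15)/(h^2 - 49)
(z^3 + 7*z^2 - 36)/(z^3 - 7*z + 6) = (z + 6)/(z - 1)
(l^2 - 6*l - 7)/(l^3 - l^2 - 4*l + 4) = (l^2 - 6*l - 7)/(l^3 - l^2 - 4*l + 4)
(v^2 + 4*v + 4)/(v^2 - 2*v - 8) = (v + 2)/(v - 4)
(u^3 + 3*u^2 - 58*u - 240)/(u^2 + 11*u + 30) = u - 8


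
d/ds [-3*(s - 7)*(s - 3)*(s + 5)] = -9*s^2 + 30*s + 87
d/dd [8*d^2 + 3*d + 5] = 16*d + 3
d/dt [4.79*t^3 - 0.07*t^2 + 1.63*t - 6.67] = 14.37*t^2 - 0.14*t + 1.63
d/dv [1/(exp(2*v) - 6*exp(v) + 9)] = 2*(3 - exp(v))*exp(v)/(exp(2*v) - 6*exp(v) + 9)^2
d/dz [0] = 0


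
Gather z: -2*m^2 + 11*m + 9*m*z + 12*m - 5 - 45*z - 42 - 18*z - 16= -2*m^2 + 23*m + z*(9*m - 63) - 63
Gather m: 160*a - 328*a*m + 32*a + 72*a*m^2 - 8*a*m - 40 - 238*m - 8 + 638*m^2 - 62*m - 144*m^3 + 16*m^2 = 192*a - 144*m^3 + m^2*(72*a + 654) + m*(-336*a - 300) - 48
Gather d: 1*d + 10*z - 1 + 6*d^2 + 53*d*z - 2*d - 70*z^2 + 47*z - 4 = 6*d^2 + d*(53*z - 1) - 70*z^2 + 57*z - 5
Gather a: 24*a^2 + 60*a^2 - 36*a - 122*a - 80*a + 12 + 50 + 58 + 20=84*a^2 - 238*a + 140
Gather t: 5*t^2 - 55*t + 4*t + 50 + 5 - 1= 5*t^2 - 51*t + 54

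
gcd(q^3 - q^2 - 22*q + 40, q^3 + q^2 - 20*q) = q^2 + q - 20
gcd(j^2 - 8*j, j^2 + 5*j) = j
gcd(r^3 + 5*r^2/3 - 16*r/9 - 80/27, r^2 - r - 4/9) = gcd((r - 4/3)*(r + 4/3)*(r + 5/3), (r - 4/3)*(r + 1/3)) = r - 4/3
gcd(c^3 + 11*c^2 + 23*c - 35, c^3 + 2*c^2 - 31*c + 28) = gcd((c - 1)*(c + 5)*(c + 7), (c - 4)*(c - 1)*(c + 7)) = c^2 + 6*c - 7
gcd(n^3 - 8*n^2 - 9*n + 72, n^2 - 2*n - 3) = n - 3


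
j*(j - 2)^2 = j^3 - 4*j^2 + 4*j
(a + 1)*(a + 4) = a^2 + 5*a + 4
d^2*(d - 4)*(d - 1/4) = d^4 - 17*d^3/4 + d^2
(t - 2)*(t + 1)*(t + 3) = t^3 + 2*t^2 - 5*t - 6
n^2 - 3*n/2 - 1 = (n - 2)*(n + 1/2)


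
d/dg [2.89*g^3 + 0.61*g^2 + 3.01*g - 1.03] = 8.67*g^2 + 1.22*g + 3.01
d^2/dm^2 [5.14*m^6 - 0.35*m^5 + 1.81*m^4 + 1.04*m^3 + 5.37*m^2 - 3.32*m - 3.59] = 154.2*m^4 - 7.0*m^3 + 21.72*m^2 + 6.24*m + 10.74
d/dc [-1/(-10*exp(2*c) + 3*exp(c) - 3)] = (3 - 20*exp(c))*exp(c)/(10*exp(2*c) - 3*exp(c) + 3)^2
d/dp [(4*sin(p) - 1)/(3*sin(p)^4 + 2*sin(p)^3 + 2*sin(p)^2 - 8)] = 2*(-18*sin(p)^4 - 2*sin(p)^3 - sin(p)^2 + 2*sin(p) - 16)*cos(p)/(3*sin(p)^4 + 2*sin(p)^3 + 2*sin(p)^2 - 8)^2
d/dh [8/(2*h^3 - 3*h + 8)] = 24*(1 - 2*h^2)/(2*h^3 - 3*h + 8)^2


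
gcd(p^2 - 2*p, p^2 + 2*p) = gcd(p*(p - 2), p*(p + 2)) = p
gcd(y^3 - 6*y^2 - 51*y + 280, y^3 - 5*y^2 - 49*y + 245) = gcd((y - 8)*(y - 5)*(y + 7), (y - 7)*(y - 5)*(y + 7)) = y^2 + 2*y - 35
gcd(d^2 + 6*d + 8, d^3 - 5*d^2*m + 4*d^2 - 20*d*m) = d + 4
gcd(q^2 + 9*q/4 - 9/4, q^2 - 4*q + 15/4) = 1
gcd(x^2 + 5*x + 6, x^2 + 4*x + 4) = x + 2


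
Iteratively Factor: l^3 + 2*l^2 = (l)*(l^2 + 2*l) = l*(l + 2)*(l)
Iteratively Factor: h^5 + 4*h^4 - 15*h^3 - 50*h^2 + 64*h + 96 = (h + 1)*(h^4 + 3*h^3 - 18*h^2 - 32*h + 96) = (h - 2)*(h + 1)*(h^3 + 5*h^2 - 8*h - 48) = (h - 2)*(h + 1)*(h + 4)*(h^2 + h - 12) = (h - 3)*(h - 2)*(h + 1)*(h + 4)*(h + 4)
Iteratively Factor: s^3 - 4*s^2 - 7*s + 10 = (s - 1)*(s^2 - 3*s - 10) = (s - 1)*(s + 2)*(s - 5)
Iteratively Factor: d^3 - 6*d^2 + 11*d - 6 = (d - 1)*(d^2 - 5*d + 6) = (d - 2)*(d - 1)*(d - 3)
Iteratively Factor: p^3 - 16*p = (p - 4)*(p^2 + 4*p) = (p - 4)*(p + 4)*(p)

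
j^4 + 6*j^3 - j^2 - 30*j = j*(j - 2)*(j + 3)*(j + 5)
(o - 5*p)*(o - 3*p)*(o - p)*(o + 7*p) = o^4 - 2*o^3*p - 40*o^2*p^2 + 146*o*p^3 - 105*p^4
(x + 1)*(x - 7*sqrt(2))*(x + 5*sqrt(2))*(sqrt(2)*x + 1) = sqrt(2)*x^4 - 3*x^3 + sqrt(2)*x^3 - 72*sqrt(2)*x^2 - 3*x^2 - 72*sqrt(2)*x - 70*x - 70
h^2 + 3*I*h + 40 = (h - 5*I)*(h + 8*I)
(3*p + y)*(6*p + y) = 18*p^2 + 9*p*y + y^2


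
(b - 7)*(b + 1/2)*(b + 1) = b^3 - 11*b^2/2 - 10*b - 7/2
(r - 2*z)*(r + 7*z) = r^2 + 5*r*z - 14*z^2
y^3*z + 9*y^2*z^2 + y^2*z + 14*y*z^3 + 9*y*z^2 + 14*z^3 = (y + 2*z)*(y + 7*z)*(y*z + z)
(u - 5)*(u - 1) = u^2 - 6*u + 5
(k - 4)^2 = k^2 - 8*k + 16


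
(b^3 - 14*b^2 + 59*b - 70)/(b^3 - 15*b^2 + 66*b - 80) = (b - 7)/(b - 8)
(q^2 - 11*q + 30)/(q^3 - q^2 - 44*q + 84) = (q - 5)/(q^2 + 5*q - 14)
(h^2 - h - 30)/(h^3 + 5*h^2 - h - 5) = (h - 6)/(h^2 - 1)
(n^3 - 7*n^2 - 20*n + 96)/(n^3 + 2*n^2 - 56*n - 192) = (n - 3)/(n + 6)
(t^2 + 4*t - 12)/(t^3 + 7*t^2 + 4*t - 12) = (t - 2)/(t^2 + t - 2)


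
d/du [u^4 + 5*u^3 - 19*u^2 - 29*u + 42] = 4*u^3 + 15*u^2 - 38*u - 29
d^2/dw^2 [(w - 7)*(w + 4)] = 2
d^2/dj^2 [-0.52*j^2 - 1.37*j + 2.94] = -1.04000000000000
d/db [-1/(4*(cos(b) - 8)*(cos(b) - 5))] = (13 - 2*cos(b))*sin(b)/(4*(cos(b) - 8)^2*(cos(b) - 5)^2)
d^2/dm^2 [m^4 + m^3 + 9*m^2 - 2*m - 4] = 12*m^2 + 6*m + 18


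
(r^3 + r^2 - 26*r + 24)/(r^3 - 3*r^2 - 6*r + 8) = (r + 6)/(r + 2)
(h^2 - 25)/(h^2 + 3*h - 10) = (h - 5)/(h - 2)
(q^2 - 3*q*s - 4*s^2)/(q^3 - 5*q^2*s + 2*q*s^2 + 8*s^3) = 1/(q - 2*s)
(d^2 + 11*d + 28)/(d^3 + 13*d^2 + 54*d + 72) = (d + 7)/(d^2 + 9*d + 18)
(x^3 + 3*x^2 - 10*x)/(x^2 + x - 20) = x*(x - 2)/(x - 4)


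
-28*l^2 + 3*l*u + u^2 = (-4*l + u)*(7*l + u)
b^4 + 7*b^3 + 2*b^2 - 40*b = b*(b - 2)*(b + 4)*(b + 5)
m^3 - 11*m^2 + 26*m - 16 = (m - 8)*(m - 2)*(m - 1)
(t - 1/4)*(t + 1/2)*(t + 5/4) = t^3 + 3*t^2/2 + 3*t/16 - 5/32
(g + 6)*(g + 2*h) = g^2 + 2*g*h + 6*g + 12*h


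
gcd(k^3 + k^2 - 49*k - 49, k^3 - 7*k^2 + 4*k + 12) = k + 1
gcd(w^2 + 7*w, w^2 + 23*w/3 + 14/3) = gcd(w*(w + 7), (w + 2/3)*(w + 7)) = w + 7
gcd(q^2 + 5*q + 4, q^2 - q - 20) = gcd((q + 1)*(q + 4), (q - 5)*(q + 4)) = q + 4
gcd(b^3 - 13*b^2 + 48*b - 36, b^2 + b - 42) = b - 6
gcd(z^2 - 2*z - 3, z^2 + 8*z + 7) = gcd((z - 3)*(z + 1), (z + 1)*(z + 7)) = z + 1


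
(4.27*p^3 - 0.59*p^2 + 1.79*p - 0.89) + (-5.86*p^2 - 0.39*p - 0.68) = 4.27*p^3 - 6.45*p^2 + 1.4*p - 1.57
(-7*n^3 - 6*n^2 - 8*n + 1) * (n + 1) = -7*n^4 - 13*n^3 - 14*n^2 - 7*n + 1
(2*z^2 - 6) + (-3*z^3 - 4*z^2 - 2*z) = -3*z^3 - 2*z^2 - 2*z - 6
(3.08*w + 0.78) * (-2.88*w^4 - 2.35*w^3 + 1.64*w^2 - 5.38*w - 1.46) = -8.8704*w^5 - 9.4844*w^4 + 3.2182*w^3 - 15.2912*w^2 - 8.6932*w - 1.1388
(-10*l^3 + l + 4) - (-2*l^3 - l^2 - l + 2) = -8*l^3 + l^2 + 2*l + 2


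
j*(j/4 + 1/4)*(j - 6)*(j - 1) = j^4/4 - 3*j^3/2 - j^2/4 + 3*j/2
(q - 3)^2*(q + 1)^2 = q^4 - 4*q^3 - 2*q^2 + 12*q + 9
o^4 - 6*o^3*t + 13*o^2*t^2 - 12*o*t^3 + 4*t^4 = (o - 2*t)^2*(o - t)^2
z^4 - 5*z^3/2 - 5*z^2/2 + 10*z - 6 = (z - 2)*(z - 3/2)*(z - 1)*(z + 2)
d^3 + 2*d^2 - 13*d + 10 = (d - 2)*(d - 1)*(d + 5)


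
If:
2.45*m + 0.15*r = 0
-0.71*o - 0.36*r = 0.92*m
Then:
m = -0.0612244897959184*r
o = -0.42770911181374*r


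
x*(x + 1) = x^2 + x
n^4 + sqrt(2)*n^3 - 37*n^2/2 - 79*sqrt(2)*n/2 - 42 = (n - 7*sqrt(2)/2)*(n + sqrt(2))*(n + 3*sqrt(2)/2)*(n + 2*sqrt(2))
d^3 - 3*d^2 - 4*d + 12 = (d - 3)*(d - 2)*(d + 2)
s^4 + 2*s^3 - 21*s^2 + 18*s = s*(s - 3)*(s - 1)*(s + 6)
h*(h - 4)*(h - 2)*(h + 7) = h^4 + h^3 - 34*h^2 + 56*h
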